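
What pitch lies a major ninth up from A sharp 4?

B sharp 5

Counting two letter names plus an octave up from A lands on B.
Moving 14 semitones up from A#4 (the size of a major ninth) reaches B#5.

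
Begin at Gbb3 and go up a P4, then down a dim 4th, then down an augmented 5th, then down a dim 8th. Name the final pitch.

Up a perfect fourth from Gbb3: Cbb4 (5 semitones up).
Cbb4 down a diminished fourth → Gb3 (4 semitones).
Down an augmented fifth from Gb3: Cbb3 (8 semitones down).
A diminished octave down from Cbb3 is Cb2.

Cb2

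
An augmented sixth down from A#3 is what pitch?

Six letter names down from A: C.
An augmented sixth is 10 semitones; 10 semitones down from A#3 gives C3.

C3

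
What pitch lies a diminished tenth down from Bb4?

The tenth's letter: B down three letter names plus an octave → G.
A diminished tenth is 14 semitones; 14 semitones down from Bb4 gives G#3.

G#3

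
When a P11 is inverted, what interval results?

First reduce the compound perfect eleventh to its simple form, a perfect fourth.
The rule of nine gives the new number: 9 − 4 = 5, so a fourth becomes a fifth.
Quality inverts too: perfect stays perfect. That makes the inversion a perfect fifth.

perfect fifth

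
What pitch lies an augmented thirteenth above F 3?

D-sharp 5

Counting six letter names plus an octave up from F lands on D.
Moving 22 semitones up from F3 (the size of an augmented thirteenth) reaches D#5.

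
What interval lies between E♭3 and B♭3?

P5

E to B spans five letter names (E-F-G-A-B), so the interval is some kind of fifth.
Eb3 to Bb3 is 7 semitones, matching the perfect fifth exactly, so the quality is perfect.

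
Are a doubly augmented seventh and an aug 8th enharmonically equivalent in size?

Both span 13 semitones: a doubly augmented seventh and an augmented octave are the same chromatic distance.

Yes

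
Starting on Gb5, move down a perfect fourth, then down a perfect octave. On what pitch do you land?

Down a perfect fourth from Gb5: Db5 (5 semitones down).
Db5 down a perfect octave → Db4 (12 semitones).

Db4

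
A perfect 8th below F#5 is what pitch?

F#4

For an octave the letter name doesn't change: still F, an octave down.
Moving 12 semitones down from F#5 (the size of a perfect octave) reaches F#4.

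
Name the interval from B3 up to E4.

perfect fourth

B to E spans four letter names (B-C-D-E) — that makes it a fourth of some quality.
The perfect fourth spans 5 semitones, and B3 to E4 is exactly 5 semitones — so this is a perfect fourth.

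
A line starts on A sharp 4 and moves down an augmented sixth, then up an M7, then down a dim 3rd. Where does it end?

Down an augmented sixth from A#4: C4 (10 semitones down).
C4 up a major seventh → B4 (11 semitones).
B4 down a diminished third → G##4 (2 semitones).

G double-sharp 4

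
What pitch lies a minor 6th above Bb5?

Six letter names up from B: G.
A minor sixth spans 8 semitones, so from Bb5 the target pitch is Gb6.

Gb6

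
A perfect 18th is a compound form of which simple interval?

perfect fourth

Each octave removed subtracts seven from the number: 18 − 14 = 4.
That makes a perfect eighteenth a compound perfect fourth — 2 octaves plus a perfect fourth.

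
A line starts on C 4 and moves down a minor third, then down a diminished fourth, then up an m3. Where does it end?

G sharp 3

A minor third down from C4 is A3.
A diminished fourth down from A3 is E#3.
A minor third up from E#3 is G#3.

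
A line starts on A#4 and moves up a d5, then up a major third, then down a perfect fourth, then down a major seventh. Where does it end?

E4

A#4 up a diminished fifth → E5 (6 semitones).
E5 up a major third → G#5 (4 semitones).
G#5 down a perfect fourth → D#5 (5 semitones).
Down a major seventh from D#5: E4 (11 semitones down).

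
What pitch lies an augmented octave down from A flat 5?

A double-flat 4

The letter stays A (same as the start), shifted an octave down.
An augmented octave is 13 semitones; 13 semitones down from Ab5 gives Abb4.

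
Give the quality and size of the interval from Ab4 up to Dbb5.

A to D spans four letter names (A-B-C-D) — that makes it a fourth of some quality.
Ab4 to Dbb5 spans 4 semitones — one semitone narrower than the perfect fourth (5) — giving a diminished fourth.

d4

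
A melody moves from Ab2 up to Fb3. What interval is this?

A to F spans six letter names (A-B-C-D-E-F), so the interval is some kind of sixth.
Ab2 to Fb3 is 8 semitones, a half step short of the major sixth (9), so this is minor.

m6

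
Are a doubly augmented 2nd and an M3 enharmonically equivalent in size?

A doubly augmented second spans 4 semitones, and a major third also spans 4 semitones — they're enharmonic.

Yes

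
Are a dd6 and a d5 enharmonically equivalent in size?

A doubly diminished sixth = 6 semitones = a diminished fifth; enharmonically equal.

Yes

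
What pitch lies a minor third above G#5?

Counting three letter names up from G lands on B.
A minor third is 3 semitones; 3 semitones up from G#5 gives B5.

B5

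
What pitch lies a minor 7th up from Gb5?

Fb6

The seventh takes the letter from G up to F.
A minor seventh spans 10 semitones, so from Gb5 the target pitch is Fb6.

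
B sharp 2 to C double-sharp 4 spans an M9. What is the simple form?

Each octave removed subtracts seven from the number: 9 − 7 = 2.
Quality carries through unchanged, so the simple form is a major second.

major second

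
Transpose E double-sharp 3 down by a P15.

E double-sharp 1

A fifteenth keeps the letter name E, two octaves down from E.
A perfect fifteenth is 24 semitones; 24 semitones down from E##3 gives E##1.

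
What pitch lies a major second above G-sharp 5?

The second takes the letter from G up to A.
A major second spans 2 semitones, so from G#5 the target pitch is A#5.

A-sharp 5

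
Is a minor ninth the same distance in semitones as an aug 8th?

A minor ninth = 13 semitones = an augmented octave; enharmonically equal.

Yes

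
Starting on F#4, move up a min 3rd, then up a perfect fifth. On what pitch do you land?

A minor third up from F#4 is A4.
Up a perfect fifth from A4: E5 (7 semitones up).

E5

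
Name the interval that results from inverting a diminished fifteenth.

First reduce the compound diminished fifteenth to its simple form, a diminished octave.
Inverted interval numbers add to nine, so an octave pairs with a unison (8 + 1 = 9).
Quality inverts too: diminished becomes augmented. That makes the inversion an augmented unison.

augmented 1st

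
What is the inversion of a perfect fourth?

perfect 5th

Interval numbers invert to sum to nine: 4 + 5 = 9, so a fourth inverts to a fifth.
Quality inverts too: perfect stays perfect. That makes the inversion a perfect fifth.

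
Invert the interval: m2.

Interval numbers invert to sum to nine: 2 + 7 = 9, so a second inverts to a seventh.
Quality inverts too: minor becomes major. That makes the inversion a major seventh.

M7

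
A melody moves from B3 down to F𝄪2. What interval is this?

diminished 11th

Descending from B3 to F##2 is the same interval as ascending F##2 to B3.
F to B spans four letter names (F-G-A-B), plus an octave: an eleventh.
The perfect eleventh is 17 semitones; here we have 16, one semitone narrower: diminished.
(Equivalently, a compound diminished fourth: a diminished fourth plus an octave.)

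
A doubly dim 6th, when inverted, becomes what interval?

doubly augmented third

Interval numbers invert to sum to nine: 6 + 3 = 9, so a sixth inverts to a third.
And doubly diminished becomes doubly augmented under inversion, so we get a doubly augmented third.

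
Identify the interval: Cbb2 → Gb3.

C to G spans five letter names (C-D-E-F-G), plus an octave: a twelfth.
Cbb2 to Gb3 spans 20 semitones — one semitone wider than the perfect twelfth (19) — giving an augmented twelfth.
(Equivalently, a compound augmented fifth: an augmented fifth plus an octave.)

augmented 12th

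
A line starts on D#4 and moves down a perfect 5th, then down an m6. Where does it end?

A perfect fifth down from D#4 is G#3.
G#3 down a minor sixth → B#2 (8 semitones).

B#2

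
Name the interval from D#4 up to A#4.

P5

D to A spans five letter names (D-E-F-G-A): a fifth.
Counting semitones, D#4→A#4 is 7, which is the perfect fifth.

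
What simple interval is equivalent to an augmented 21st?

augmented 7th

Take out 2 octaves (14 from the number): 21 − 14 = 7.
So an augmented twenty-first is 2 octaves plus an augmented seventh. The quality is unchanged.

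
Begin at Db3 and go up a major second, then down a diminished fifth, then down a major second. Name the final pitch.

G2

Up a major second from Db3: Eb3 (2 semitones up).
Eb3 down a diminished fifth → A2 (6 semitones).
A major second down from A2 is G2.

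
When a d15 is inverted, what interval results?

First reduce the compound diminished fifteenth to its simple form, a diminished octave.
The rule of nine gives the new number: 9 − 8 = 1, so an octave becomes a unison.
And diminished becomes augmented under inversion, so we get an augmented unison.

A1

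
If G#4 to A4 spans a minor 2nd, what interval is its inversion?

major seventh

Interval numbers invert to sum to nine: 2 + 7 = 9, so a second inverts to a seventh.
Quality inverts too: minor becomes major. That makes the inversion a major seventh.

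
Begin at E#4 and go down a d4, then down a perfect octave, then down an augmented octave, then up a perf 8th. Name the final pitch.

B#2

Down a diminished fourth from E#4: B##3 (4 semitones down).
Down a perfect octave from B##3: B##2 (12 semitones down).
B##2 down an augmented octave → B#1 (13 semitones).
Up a perfect octave from B#1: B#2 (12 semitones up).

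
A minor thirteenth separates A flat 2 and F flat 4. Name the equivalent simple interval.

m6

Subtracting seven from the interval number removes an octave: 13 − 7 = 6.
That makes a minor thirteenth a compound minor sixth — an octave plus a minor sixth.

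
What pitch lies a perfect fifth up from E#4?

Five letter names up from E: B.
A perfect fifth spans 7 semitones, so from E#4 the target pitch is B#4.

B#4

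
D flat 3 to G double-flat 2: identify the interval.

Descending from Db3 to Gbb2 is the same interval as ascending Gbb2 to Db3.
G to D spans five letter names (G-A-B-C-D) — that makes it a fifth of some quality.
A perfect fifth would be 7 semitones; Gbb2 to Db3 is 8, one semitone wider, so the interval is augmented.

augmented fifth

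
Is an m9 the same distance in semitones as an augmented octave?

Both span 13 semitones: a minor ninth and an augmented octave are the same chromatic distance.

Yes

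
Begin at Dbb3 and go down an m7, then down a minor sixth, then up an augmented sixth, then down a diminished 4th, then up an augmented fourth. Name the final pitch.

Dbb3 down a minor seventh → Ebb2 (10 semitones).
Down a minor sixth from Ebb2: Gb1 (8 semitones down).
Gb1 up an augmented sixth → E2 (10 semitones).
Down a diminished fourth from E2: B#1 (4 semitones down).
Up an augmented fourth from B#1: E##2 (6 semitones up).

E##2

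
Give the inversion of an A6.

The rule of nine gives the new number: 9 − 6 = 3, so a sixth becomes a third.
The quality also flips — augmented becomes diminished — giving a diminished third.

diminished third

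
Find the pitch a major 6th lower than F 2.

A flat 1

The sixth takes the letter from F down to A.
A major sixth is 9 semitones; 9 semitones down from F2 gives Ab1.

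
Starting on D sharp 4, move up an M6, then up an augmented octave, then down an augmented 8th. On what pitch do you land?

Up a major sixth from D#4: B#4 (9 semitones up).
B#4 up an augmented octave → B##5 (13 semitones).
An augmented octave down from B##5 is B#4.

B sharp 4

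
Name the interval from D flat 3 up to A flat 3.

D to A spans five letter names (D-E-F-G-A): a fifth.
The perfect fifth spans 7 semitones, and Db3 to Ab3 is exactly 7 semitones — so this is a perfect fifth.

P5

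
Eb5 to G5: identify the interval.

E to G spans three letter names (E-F-G): a third.
Counting semitones, Eb5→G5 is 4, which is the major third.

major 3rd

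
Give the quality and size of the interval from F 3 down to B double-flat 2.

Descending from F3 to Bbb2 is the same interval as ascending Bbb2 to F3.
B to F spans five letter names (B-C-D-E-F) — that makes it a fifth of some quality.
A perfect fifth would be 7 semitones; Bbb2 to F3 is 8, one semitone wider, so the interval is augmented.

A5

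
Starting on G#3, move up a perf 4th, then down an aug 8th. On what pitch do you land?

Up a perfect fourth from G#3: C#4 (5 semitones up).
Down an augmented octave from C#4: C3 (13 semitones down).

C3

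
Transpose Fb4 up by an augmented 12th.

C6

Five letters up from F (plus an octave) reaches C.
An augmented twelfth spans 20 semitones, so from Fb4 the target pitch is C6.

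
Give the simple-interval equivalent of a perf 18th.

Subtracting seven from the interval number removes an octave: 18 − 14 = 4.
Quality carries through unchanged, so the simple form is a perfect fourth.

perfect fourth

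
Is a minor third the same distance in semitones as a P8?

No

3 semitones (minor third) vs 12 semitones (perfect octave): not equal.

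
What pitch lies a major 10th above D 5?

F-sharp 6

The tenth's letter: D up three letter names plus an octave → F.
A major tenth spans 16 semitones, so from D5 the target pitch is F#6.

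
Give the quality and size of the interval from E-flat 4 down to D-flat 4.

M2

Descending from Eb4 to Db4 is the same interval as ascending Db4 to Eb4.
D to E spans two letter names (D-E): a second.
Counting semitones, Db4→Eb4 is 2, which is the major second.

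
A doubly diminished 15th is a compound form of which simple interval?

doubly diminished 8th

Subtracting seven from the interval number removes an octave: 15 − 7 = 8.
Quality carries through unchanged, so the simple form is a doubly diminished octave.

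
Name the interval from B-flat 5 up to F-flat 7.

d12

B to F spans five letter names (B-C-D-E-F), plus an octave: a twelfth.
Bb5 to Fb7 spans 18 semitones — one semitone narrower than the perfect twelfth (19) — giving a diminished twelfth.
(Equivalently, a compound diminished fifth: a diminished fifth plus an octave.)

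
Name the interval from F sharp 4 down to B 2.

Descending from F#4 to B2 is the same interval as ascending B2 to F#4.
B to F spans five letter names (B-C-D-E-F), plus an octave: a twelfth.
B2 to F#4 is 19 semitones, matching the perfect twelfth exactly, so the quality is perfect.
(Equivalently, a compound perfect fifth: a perfect fifth plus an octave.)

perfect twelfth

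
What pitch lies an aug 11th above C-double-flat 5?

F-flat 6

The eleventh's letter: C up four letter names plus an octave → F.
Moving 18 semitones up from Cbb5 (the size of an augmented eleventh) reaches Fb6.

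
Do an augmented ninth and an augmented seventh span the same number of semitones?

No

An augmented ninth is 15 semitones but an augmented seventh is 12 semitones — different sizes.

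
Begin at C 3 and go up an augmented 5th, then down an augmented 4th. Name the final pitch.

D 3

Up an augmented fifth from C3: G#3 (8 semitones up).
Down an augmented fourth from G#3: D3 (6 semitones down).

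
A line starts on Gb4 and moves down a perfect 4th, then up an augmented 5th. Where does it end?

Down a perfect fourth from Gb4: Db4 (5 semitones down).
Db4 up an augmented fifth → A4 (8 semitones).

A4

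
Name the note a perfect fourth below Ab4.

The fourth takes the letter from A down to E.
A perfect fourth spans 5 semitones, so from Ab4 the target pitch is Eb4.

Eb4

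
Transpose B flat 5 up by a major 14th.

A 7

Counting seven letter names plus an octave up from B lands on A.
A major fourteenth spans 23 semitones, so from Bb5 the target pitch is A7.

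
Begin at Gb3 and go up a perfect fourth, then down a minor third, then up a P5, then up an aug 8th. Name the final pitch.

Up a perfect fourth from Gb3: Cb4 (5 semitones up).
Down a minor third from Cb4: Ab3 (3 semitones down).
Ab3 up a perfect fifth → Eb4 (7 semitones).
An augmented octave up from Eb4 is E5.

E5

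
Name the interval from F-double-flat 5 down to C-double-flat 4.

perfect 11th

Descending from Fbb5 to Cbb4 is the same interval as ascending Cbb4 to Fbb5.
C to F spans four letter names (C-D-E-F), plus an octave — that makes it an eleventh of some quality.
Counting semitones, Cbb4→Fbb5 is 17, which is the perfect eleventh.
(Equivalently, a compound perfect fourth: a perfect fourth plus an octave.)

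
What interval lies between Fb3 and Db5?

major 13th

F to D spans six letter names (F-G-A-B-C-D), plus an octave — that makes it a thirteenth of some quality.
Fb3 to Db5 is 21 semitones, matching the major thirteenth exactly, so the quality is major.
(Equivalently, a compound major sixth: a major sixth plus an octave.)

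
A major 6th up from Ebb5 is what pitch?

Six letter names up from E: C.
Moving 9 semitones up from Ebb5 (the size of a major sixth) reaches Cb6.

Cb6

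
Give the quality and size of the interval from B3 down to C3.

Descending from B3 to C3 is the same interval as ascending C3 to B3.
C to B spans seven letter names (C-D-E-F-G-A-B): a seventh.
Counting semitones, C3→B3 is 11, which is the major seventh.

major seventh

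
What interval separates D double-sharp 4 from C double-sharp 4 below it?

Descending from D##4 to C##4 is the same interval as ascending C##4 to D##4.
C to D spans two letter names (C-D): a second.
Counting semitones, C##4→D##4 is 2, which is the major second.

major second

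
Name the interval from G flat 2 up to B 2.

G to B spans three letter names (G-A-B), so the interval is some kind of third.
Gb2 to B2 spans 5 semitones — one semitone wider than the major third (4) — giving an augmented third.

augmented third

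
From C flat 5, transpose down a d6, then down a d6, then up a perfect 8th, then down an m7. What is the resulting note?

A double-sharp 3

A diminished sixth down from Cb5 is E4.
Down a diminished sixth from E4: G##3 (7 semitones down).
G##3 up a perfect octave → G##4 (12 semitones).
G##4 down a minor seventh → A##3 (10 semitones).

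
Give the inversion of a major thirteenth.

m3

First reduce the compound major thirteenth to its simple form, a major sixth.
Inverted interval numbers add to nine, so a sixth pairs with a third (6 + 3 = 9).
Quality inverts too: major becomes minor. That makes the inversion a minor third.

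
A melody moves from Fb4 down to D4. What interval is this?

diminished 3rd

Descending from Fb4 to D4 is the same interval as ascending D4 to Fb4.
D to F spans three letter names (D-E-F): a third.
The major third is 4 semitones; here we have 2, two semitones narrower: diminished.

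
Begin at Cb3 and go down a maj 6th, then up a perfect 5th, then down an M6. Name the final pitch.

Dbb2

A major sixth down from Cb3 is Ebb2.
Ebb2 up a perfect fifth → Bbb2 (7 semitones).
Down a major sixth from Bbb2: Dbb2 (9 semitones down).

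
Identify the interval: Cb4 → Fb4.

perfect 4th

C to F spans four letter names (C-D-E-F), so the interval is some kind of fourth.
Counting semitones, Cb4→Fb4 is 5, which is the perfect fourth.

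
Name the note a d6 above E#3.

C4

Counting six letter names up from E lands on C.
A diminished sixth spans 7 semitones, so from E#3 the target pitch is C4.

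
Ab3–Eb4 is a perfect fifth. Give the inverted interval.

Inverted interval numbers add to nine, so a fifth pairs with a fourth (5 + 4 = 9).
And perfect stays perfect under inversion, so we get a perfect fourth.

P4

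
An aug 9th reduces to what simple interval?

A2

Each octave removed subtracts seven from the number: 9 − 7 = 2.
Quality carries through unchanged, so the simple form is an augmented second.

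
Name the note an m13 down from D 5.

Six letters down from D (plus an octave) reaches F.
A minor thirteenth is 20 semitones; 20 semitones down from D5 gives F#3.

F sharp 3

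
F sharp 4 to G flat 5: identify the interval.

d9

F to G spans two letter names (F-G), plus an octave, so the interval is some kind of ninth.
A major ninth would be 14 semitones; F#4 to Gb5 is 12, two semitones narrower, so the interval is diminished.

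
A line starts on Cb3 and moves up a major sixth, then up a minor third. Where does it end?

Up a major sixth from Cb3: Ab3 (9 semitones up).
Ab3 up a minor third → Cb4 (3 semitones).

Cb4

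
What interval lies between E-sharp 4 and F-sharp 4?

E to F spans two letter names (E-F): a second.
A major second would be 2 semitones, but E#4 to F#4 is 1 — one semitone narrower, making it a minor second.

minor second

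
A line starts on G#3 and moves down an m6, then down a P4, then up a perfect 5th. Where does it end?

C##3

G#3 down a minor sixth → B#2 (8 semitones).
A perfect fourth down from B#2 is F##2.
Up a perfect fifth from F##2: C##3 (7 semitones up).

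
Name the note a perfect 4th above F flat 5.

Counting four letter names up from F lands on B.
Moving 5 semitones up from Fb5 (the size of a perfect fourth) reaches Bbb5.

B double-flat 5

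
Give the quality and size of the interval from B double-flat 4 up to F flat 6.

perfect 12th

B to F spans five letter names (B-C-D-E-F), plus an octave: a twelfth.
Bbb4 to Fb6 is 19 semitones, matching the perfect twelfth exactly, so the quality is perfect.
(Equivalently, a compound perfect fifth: a perfect fifth plus an octave.)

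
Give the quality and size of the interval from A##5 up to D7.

A to D spans four letter names (A-B-C-D), plus an octave — that makes it an eleventh of some quality.
A##5 to D7 spans 15 semitones — two semitones narrower than the perfect eleventh (17) — giving a doubly diminished eleventh.
(Equivalently, a compound doubly diminished fourth: a doubly diminished fourth plus an octave.)

dd11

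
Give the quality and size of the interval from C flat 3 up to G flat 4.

C to G spans five letter names (C-D-E-F-G), plus an octave — that makes it a twelfth of some quality.
The perfect twelfth spans 19 semitones, and Cb3 to Gb4 is exactly 19 semitones — so this is a perfect twelfth.
(Equivalently, a compound perfect fifth: a perfect fifth plus an octave.)

perfect twelfth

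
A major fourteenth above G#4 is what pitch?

Counting seven letter names plus an octave up from G lands on F.
Moving 23 semitones up from G#4 (the size of a major fourteenth) reaches F##6.

F##6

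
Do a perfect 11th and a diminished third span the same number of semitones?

17 semitones (perfect eleventh) vs 2 semitones (diminished third): not equal.

No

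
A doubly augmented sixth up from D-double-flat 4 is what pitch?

B 4

Counting six letter names up from D lands on B.
A doubly augmented sixth is 11 semitones; 11 semitones up from Dbb4 gives B4.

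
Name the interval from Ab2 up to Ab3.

P8

A to A is the same letter name, plus an octave — that makes it an octave of some quality.
The perfect octave spans 12 semitones, and Ab2 to Ab3 is exactly 12 semitones — so this is a perfect octave.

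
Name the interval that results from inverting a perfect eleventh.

First reduce the compound perfect eleventh to its simple form, a perfect fourth.
Inverted interval numbers add to nine, so a fourth pairs with a fifth (4 + 5 = 9).
The quality also flips — perfect stays perfect — giving a perfect fifth.

P5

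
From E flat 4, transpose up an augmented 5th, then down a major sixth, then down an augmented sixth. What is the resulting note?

F flat 3

An augmented fifth up from Eb4 is B4.
B4 down a major sixth → D4 (9 semitones).
Down an augmented sixth from D4: Fb3 (10 semitones down).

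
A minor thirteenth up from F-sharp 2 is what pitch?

The thirteenth's letter: F up six letter names plus an octave → D.
A minor thirteenth is 20 semitones; 20 semitones up from F#2 gives D4.

D 4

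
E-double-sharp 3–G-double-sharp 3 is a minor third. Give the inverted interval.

The rule of nine gives the new number: 9 − 3 = 6, so a third becomes a sixth.
And minor becomes major under inversion, so we get a major sixth.

major 6th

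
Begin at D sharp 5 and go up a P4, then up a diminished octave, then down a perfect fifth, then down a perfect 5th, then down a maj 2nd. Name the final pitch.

E flat 5

Up a perfect fourth from D#5: G#5 (5 semitones up).
A diminished octave up from G#5 is G6.
A perfect fifth down from G6 is C6.
Down a perfect fifth from C6: F5 (7 semitones down).
A major second down from F5 is Eb5.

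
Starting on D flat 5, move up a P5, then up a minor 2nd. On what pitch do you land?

B double-flat 5

Db5 up a perfect fifth → Ab5 (7 semitones).
Up a minor second from Ab5: Bbb5 (1 semitone up).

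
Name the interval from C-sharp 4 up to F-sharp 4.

C to F spans four letter names (C-D-E-F) — that makes it a fourth of some quality.
C#4 to F#4 is 5 semitones, matching the perfect fourth exactly, so the quality is perfect.

perfect 4th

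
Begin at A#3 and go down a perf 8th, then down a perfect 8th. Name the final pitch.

A#3 down a perfect octave → A#2 (12 semitones).
Down a perfect octave from A#2: A#1 (12 semitones down).

A#1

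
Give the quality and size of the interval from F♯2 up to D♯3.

F to D spans six letter names (F-G-A-B-C-D) — that makes it a sixth of some quality.
Counting semitones, F#2→D#3 is 9, which is the major sixth.

major 6th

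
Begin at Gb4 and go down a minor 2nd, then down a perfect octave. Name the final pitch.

Down a minor second from Gb4: F4 (1 semitone down).
A perfect octave down from F4 is F3.

F3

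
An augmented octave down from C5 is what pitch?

For an octave the letter name doesn't change: still C, an octave down.
An augmented octave is 13 semitones; 13 semitones down from C5 gives Cb4.

Cb4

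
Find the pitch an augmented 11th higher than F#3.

B#4

Four letters up from F (plus an octave) reaches B.
Moving 18 semitones up from F#3 (the size of an augmented eleventh) reaches B#4.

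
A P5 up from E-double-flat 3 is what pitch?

B-double-flat 3

Five letter names up from E: B.
Moving 7 semitones up from Ebb3 (the size of a perfect fifth) reaches Bbb3.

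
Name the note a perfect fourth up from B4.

The fourth takes the letter from B up to E.
A perfect fourth spans 5 semitones, so from B4 the target pitch is E5.

E5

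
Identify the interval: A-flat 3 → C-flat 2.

major 13th

Descending from Ab3 to Cb2 is the same interval as ascending Cb2 to Ab3.
C to A spans six letter names (C-D-E-F-G-A), plus an octave: a thirteenth.
The major thirteenth spans 21 semitones, and Cb2 to Ab3 is exactly 21 semitones — so this is a major thirteenth.
(Equivalently, a compound major sixth: a major sixth plus an octave.)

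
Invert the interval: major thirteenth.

minor 3rd

First reduce the compound major thirteenth to its simple form, a major sixth.
Interval numbers invert to sum to nine: 6 + 3 = 9, so a sixth inverts to a third.
And major becomes minor under inversion, so we get a minor third.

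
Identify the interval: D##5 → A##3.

perfect eleventh

Descending from D##5 to A##3 is the same interval as ascending A##3 to D##5.
A to D spans four letter names (A-B-C-D), plus an octave — that makes it an eleventh of some quality.
A##3 to D##5 is 17 semitones, matching the perfect eleventh exactly, so the quality is perfect.
(Equivalently, a compound perfect fourth: a perfect fourth plus an octave.)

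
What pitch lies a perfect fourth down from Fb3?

Cb3

Counting four letter names down from F lands on C.
A perfect fourth is 5 semitones; 5 semitones down from Fb3 gives Cb3.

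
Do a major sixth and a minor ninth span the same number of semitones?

9 semitones (major sixth) vs 13 semitones (minor ninth): not equal.

No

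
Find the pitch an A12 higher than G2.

The twelfth's letter: G up five letter names plus an octave → D.
An augmented twelfth spans 20 semitones, so from G2 the target pitch is D#4.

D#4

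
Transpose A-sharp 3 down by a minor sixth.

C-double-sharp 3

Six letter names down from A: C.
A minor sixth spans 8 semitones, so from A#3 the target pitch is C##3.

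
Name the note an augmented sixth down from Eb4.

Six letter names down from E: G.
An augmented sixth is 10 semitones; 10 semitones down from Eb4 gives Gbb3.

Gbb3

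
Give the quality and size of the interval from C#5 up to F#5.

perfect 4th

C to F spans four letter names (C-D-E-F), so the interval is some kind of fourth.
C#5 to F#5 is 5 semitones, matching the perfect fourth exactly, so the quality is perfect.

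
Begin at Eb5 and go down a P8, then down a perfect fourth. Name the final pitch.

A perfect octave down from Eb5 is Eb4.
Down a perfect fourth from Eb4: Bb3 (5 semitones down).

Bb3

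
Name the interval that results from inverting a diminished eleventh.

First reduce the compound diminished eleventh to its simple form, a diminished fourth.
The rule of nine gives the new number: 9 − 4 = 5, so a fourth becomes a fifth.
The quality also flips — diminished becomes augmented — giving an augmented fifth.

A5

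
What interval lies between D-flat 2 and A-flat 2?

D to A spans five letter names (D-E-F-G-A), so the interval is some kind of fifth.
Counting semitones, Db2→Ab2 is 7, which is the perfect fifth.

perfect 5th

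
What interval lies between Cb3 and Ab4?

major 13th

C to A spans six letter names (C-D-E-F-G-A), plus an octave: a thirteenth.
Cb3 to Ab4 is 21 semitones, matching the major thirteenth exactly, so the quality is major.
(Equivalently, a compound major sixth: a major sixth plus an octave.)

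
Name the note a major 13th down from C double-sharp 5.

E sharp 3

Six letters down from C (plus an octave) reaches E.
Moving 21 semitones down from C##5 (the size of a major thirteenth) reaches E#3.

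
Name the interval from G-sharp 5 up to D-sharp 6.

perfect 5th

G to D spans five letter names (G-A-B-C-D), so the interval is some kind of fifth.
Counting semitones, G#5→D#6 is 7, which is the perfect fifth.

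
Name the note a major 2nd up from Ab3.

Bb3

The second takes the letter from A up to B.
A major second is 2 semitones; 2 semitones up from Ab3 gives Bb3.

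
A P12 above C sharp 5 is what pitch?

Five letters up from C (plus an octave) reaches G.
A perfect twelfth spans 19 semitones, so from C#5 the target pitch is G#6.

G sharp 6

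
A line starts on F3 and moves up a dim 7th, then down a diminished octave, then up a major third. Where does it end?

G3

A diminished seventh up from F3 is Ebb4.
Ebb4 down a diminished octave → Eb3 (11 semitones).
Eb3 up a major third → G3 (4 semitones).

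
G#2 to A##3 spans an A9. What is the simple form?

Each octave removed subtracts seven from the number: 9 − 7 = 2.
Quality carries through unchanged, so the simple form is an augmented second.

A2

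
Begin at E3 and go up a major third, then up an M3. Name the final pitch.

A major third up from E3 is G#3.
Up a major third from G#3: B#3 (4 semitones up).

B#3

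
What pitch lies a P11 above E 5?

Counting four letter names plus an octave up from E lands on A.
A perfect eleventh is 17 semitones; 17 semitones up from E5 gives A6.

A 6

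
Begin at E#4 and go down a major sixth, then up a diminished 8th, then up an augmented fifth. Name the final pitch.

A major sixth down from E#4 is G#3.
A diminished octave up from G#3 is G4.
An augmented fifth up from G4 is D#5.

D#5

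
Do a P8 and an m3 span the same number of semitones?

No

12 semitones (perfect octave) vs 3 semitones (minor third): not equal.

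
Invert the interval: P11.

First reduce the compound perfect eleventh to its simple form, a perfect fourth.
The rule of nine gives the new number: 9 − 4 = 5, so a fourth becomes a fifth.
Quality inverts too: perfect stays perfect. That makes the inversion a perfect fifth.

P5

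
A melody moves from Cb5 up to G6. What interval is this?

augmented 12th

C to G spans five letter names (C-D-E-F-G), plus an octave: a twelfth.
A perfect twelfth would be 19 semitones; Cb5 to G6 is 20, one semitone wider, so the interval is augmented.
(Equivalently, a compound augmented fifth: an augmented fifth plus an octave.)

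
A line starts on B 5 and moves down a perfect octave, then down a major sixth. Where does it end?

B5 down a perfect octave → B4 (12 semitones).
Down a major sixth from B4: D4 (9 semitones down).

D 4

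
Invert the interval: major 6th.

The rule of nine gives the new number: 9 − 6 = 3, so a sixth becomes a third.
Quality inverts too: major becomes minor. That makes the inversion a minor third.

minor third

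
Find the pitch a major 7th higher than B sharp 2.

Seven letter names up from B: A.
A major seventh is 11 semitones; 11 semitones up from B#2 gives A##3.

A double-sharp 3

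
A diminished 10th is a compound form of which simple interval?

d3

Each octave removed subtracts seven from the number: 10 − 7 = 3.
Quality carries through unchanged, so the simple form is a diminished third.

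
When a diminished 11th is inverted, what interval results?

augmented 5th

First reduce the compound diminished eleventh to its simple form, a diminished fourth.
The rule of nine gives the new number: 9 − 4 = 5, so a fourth becomes a fifth.
And diminished becomes augmented under inversion, so we get an augmented fifth.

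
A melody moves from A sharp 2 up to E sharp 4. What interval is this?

perfect twelfth

A to E spans five letter names (A-B-C-D-E), plus an octave — that makes it a twelfth of some quality.
The perfect twelfth spans 19 semitones, and A#2 to E#4 is exactly 19 semitones — so this is a perfect twelfth.
(Equivalently, a compound perfect fifth: a perfect fifth plus an octave.)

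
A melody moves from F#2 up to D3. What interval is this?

minor sixth

F to D spans six letter names (F-G-A-B-C-D) — that makes it a sixth of some quality.
F#2 to D3 is 8 semitones, a half step short of the major sixth (9), so this is minor.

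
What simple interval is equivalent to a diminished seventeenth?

Take out 2 octaves (14 from the number): 17 − 14 = 3.
Quality carries through unchanged, so the simple form is a diminished third.

diminished third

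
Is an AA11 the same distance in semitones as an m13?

19 semitones (doubly augmented eleventh) vs 20 semitones (minor thirteenth): not equal.

No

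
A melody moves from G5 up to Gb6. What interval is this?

d8

G to G is the same letter name, plus an octave, so the interval is some kind of octave.
The perfect octave is 12 semitones; here we have 11, one semitone narrower: diminished.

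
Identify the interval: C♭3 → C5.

A15

C to C is the same letter name, plus 2 octaves — that makes it a fifteenth of some quality.
Cb3 to C5 spans 25 semitones — one semitone wider than the perfect fifteenth (24) — giving an augmented fifteenth.
(Equivalently, a compound augmented octave: an augmented octave plus an octave.)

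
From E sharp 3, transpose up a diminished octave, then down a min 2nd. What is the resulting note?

A diminished octave up from E#3 is E4.
E4 down a minor second → D#4 (1 semitone).

D sharp 4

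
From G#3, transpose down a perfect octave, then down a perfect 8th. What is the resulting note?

G#1

Down a perfect octave from G#3: G#2 (12 semitones down).
Down a perfect octave from G#2: G#1 (12 semitones down).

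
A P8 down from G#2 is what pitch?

For an octave the letter name doesn't change: still G, an octave down.
Moving 12 semitones down from G#2 (the size of a perfect octave) reaches G#1.

G#1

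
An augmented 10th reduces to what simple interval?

Take out an octave (7 from the number): 10 − 7 = 3.
So an augmented tenth is an octave plus an augmented third. The quality is unchanged.

A3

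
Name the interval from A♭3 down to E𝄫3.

A4

Descending from Ab3 to Ebb3 is the same interval as ascending Ebb3 to Ab3.
E to A spans four letter names (E-F-G-A), so the interval is some kind of fourth.
Ebb3 to Ab3 spans 6 semitones — one semitone wider than the perfect fourth (5) — giving an augmented fourth.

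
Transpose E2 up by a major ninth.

Two letters up from E (plus an octave) reaches F.
A major ninth is 14 semitones; 14 semitones up from E2 gives F#3.

F#3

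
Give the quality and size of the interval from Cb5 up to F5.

augmented fourth

C to F spans four letter names (C-D-E-F): a fourth.
A perfect fourth would be 5 semitones; Cb5 to F5 is 6, one semitone wider, so the interval is augmented.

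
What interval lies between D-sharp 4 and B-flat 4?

D to B spans six letter names (D-E-F-G-A-B): a sixth.
D#4 to Bb4 spans 7 semitones — two semitones narrower than the major sixth (9) — giving a diminished sixth.

d6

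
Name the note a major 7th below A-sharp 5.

Counting seven letter names down from A lands on B.
A major seventh is 11 semitones; 11 semitones down from A#5 gives B4.

B 4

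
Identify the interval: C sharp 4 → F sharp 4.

C to F spans four letter names (C-D-E-F): a fourth.
The perfect fourth spans 5 semitones, and C#4 to F#4 is exactly 5 semitones — so this is a perfect fourth.

perfect 4th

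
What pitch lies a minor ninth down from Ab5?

G4

Counting two letter names plus an octave down from A lands on G.
Moving 13 semitones down from Ab5 (the size of a minor ninth) reaches G4.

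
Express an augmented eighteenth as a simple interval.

augmented 4th

Subtracting seven from the interval number removes an octave: 18 − 14 = 4.
So an augmented eighteenth is 2 octaves plus an augmented fourth. The quality is unchanged.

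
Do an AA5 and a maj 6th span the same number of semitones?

A doubly augmented fifth = 9 semitones = a major sixth; enharmonically equal.

Yes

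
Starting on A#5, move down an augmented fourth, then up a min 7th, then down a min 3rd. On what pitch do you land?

Down an augmented fourth from A#5: E5 (6 semitones down).
A minor seventh up from E5 is D6.
A minor third down from D6 is B5.

B5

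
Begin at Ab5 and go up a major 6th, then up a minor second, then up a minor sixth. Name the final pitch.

Up a major sixth from Ab5: F6 (9 semitones up).
A minor second up from F6 is Gb6.
Up a minor sixth from Gb6: Ebb7 (8 semitones up).

Ebb7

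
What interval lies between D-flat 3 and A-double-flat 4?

D to A spans five letter names (D-E-F-G-A), plus an octave, so the interval is some kind of twelfth.
Db3 to Abb4 spans 18 semitones — one semitone narrower than the perfect twelfth (19) — giving a diminished twelfth.
(Equivalently, a compound diminished fifth: a diminished fifth plus an octave.)

diminished twelfth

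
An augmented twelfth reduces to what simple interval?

augmented 5th

Subtracting seven from the interval number removes an octave: 12 − 7 = 5.
That makes an augmented twelfth a compound augmented fifth — an octave plus an augmented fifth.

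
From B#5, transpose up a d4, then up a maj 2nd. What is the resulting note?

F#6

A diminished fourth up from B#5 is E6.
A major second up from E6 is F#6.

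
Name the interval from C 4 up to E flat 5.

m10

C to E spans three letter names (C-D-E), plus an octave — that makes it a tenth of some quality.
A major tenth would be 16 semitones, but C4 to Eb5 is 15 — one semitone narrower, making it a minor tenth.
(Equivalently, a compound minor third: a minor third plus an octave.)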